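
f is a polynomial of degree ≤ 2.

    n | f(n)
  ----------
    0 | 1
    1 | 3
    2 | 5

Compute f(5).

11

First differences: 2, 2.
Level-1 differences are constant, so f has degree 1.
Fitting a degree-1 polynomial gives f(n) = 2n + 1.
Then f(5) = 11.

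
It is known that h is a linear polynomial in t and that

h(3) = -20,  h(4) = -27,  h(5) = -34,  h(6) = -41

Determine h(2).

-13

First differences: -7, -7, -7.
Level-1 differences are constant, so h has degree 1.
Fitting a degree-1 polynomial gives h(t) = -7t + 1.
Then h(2) = -13.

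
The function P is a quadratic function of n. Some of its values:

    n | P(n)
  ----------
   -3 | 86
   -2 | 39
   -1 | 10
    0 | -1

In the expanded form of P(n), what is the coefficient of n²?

9

Write P(n) = an² + bn + c; the 4 given values yield a linear system in the 3 coefficients.
Solving, P(n) = 9n² - 2n - 1.
The coefficient of n² is 9.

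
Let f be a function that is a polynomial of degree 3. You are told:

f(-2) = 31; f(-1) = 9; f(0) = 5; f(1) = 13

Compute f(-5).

Write f(m) = am³ + bm² + cm + d; the 4 given values yield a linear system in the 4 coefficients.
Solving, f(m) = -m³ + 6m² + 3m + 5.
Then f(-5) = 265.

265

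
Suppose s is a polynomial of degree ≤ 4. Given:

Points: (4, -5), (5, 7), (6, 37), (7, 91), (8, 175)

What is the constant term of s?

First differences: 12, 30, 54, 84. Second differences: 18, 24, 30. Third differences: 6, 6.
Level-3 differences are constant, so s has degree 3.
Fitting a degree-3 polynomial gives s(k) = k³ - 6k² + 5k + 7.
The constant term is s(0) = 7.

7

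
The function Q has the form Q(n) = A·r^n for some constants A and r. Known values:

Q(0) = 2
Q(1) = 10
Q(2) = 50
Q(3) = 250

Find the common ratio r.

Consecutive ratio: 10/2 = 5, and 50/10 = 5, so r = 5.
Then A·5^0 = 2 gives A = 2, and Q(n) = 2·5^n.

5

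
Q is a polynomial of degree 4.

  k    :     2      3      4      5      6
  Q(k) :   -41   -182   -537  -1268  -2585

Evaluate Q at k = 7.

Write Q(k) = ak^4 + bk³ + ck² + dk + e; the 5 given values yield a linear system in the 5 coefficients.
Solving, Q(k) = -2k^4 + k³ - 6k² + 7.
Then Q(7) = -4746.

-4746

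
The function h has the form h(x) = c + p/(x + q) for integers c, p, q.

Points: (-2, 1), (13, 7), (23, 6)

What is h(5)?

(h(x) − c)(x + q) = p for each data point; the three points give a linear system in c and q, then p follows.
Solving: c = 5, q = -3, p = 20, so h(x) = 5 + 20/(x − 3).
Then h(5) = 5 + 20/2 = 15.

15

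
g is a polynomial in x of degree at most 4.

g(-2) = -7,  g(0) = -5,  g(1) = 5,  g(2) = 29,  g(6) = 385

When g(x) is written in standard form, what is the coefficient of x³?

1

Write g(x) = ax^4 + bx³ + cx² + dx + e; the 5 given values yield a linear system in the 5 coefficients.
Solving, the leading coefficient vanishes, and g(x) = x³ + 4x² + 5x - 5.
The coefficient of x³ is 1.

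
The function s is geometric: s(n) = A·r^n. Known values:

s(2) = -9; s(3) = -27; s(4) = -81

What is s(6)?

Consecutive ratio: -27/(-9) = 3, and -81/(-27) = 3, so r = 3.
Then A·3^2 = -9 gives A = -1, and s(n) = -1·3^n.
s(6) = -1·3^6 = -729.

-729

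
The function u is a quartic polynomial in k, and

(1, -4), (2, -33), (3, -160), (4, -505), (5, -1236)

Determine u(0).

Write u(k) = ak^4 + bk³ + ck² + dk + e; the 5 given values yield a linear system in the 5 coefficients.
Solving, u(k) = -2k^4 + k² - 2k - 1.
Then u(0) = -1.

-1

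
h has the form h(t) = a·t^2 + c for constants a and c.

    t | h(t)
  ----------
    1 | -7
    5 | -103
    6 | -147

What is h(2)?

-19

From h(1) = -7 and h(5) = -103: 1a + c = -7 and 25a + c = -103.
Subtracting: 24a = -96, so a = -4; then c = -7 − (-4)·1 = -3.
So h(t) = -4t² − 3, and h(2) = -19.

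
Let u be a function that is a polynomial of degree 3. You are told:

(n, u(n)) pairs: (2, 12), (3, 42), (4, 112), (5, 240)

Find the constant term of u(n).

Write u(n) = an³ + bn² + cn + d; the 4 given values yield a linear system in the 4 coefficients.
Solving, u(n) = 3n³ - 7n² + 8n.
The constant term is u(0) = 0.

0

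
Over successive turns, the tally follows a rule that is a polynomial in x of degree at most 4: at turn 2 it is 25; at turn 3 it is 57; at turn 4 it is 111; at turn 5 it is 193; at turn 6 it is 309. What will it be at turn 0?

3

Write the value at x as g(x).
First differences: 32, 54, 82, 116. Second differences: 22, 28, 34. Third differences: 6, 6.
Level-3 differences are constant, so g has degree 3.
Fitting a degree-3 polynomial gives g(x) = x³ + 2x² + 3x + 3.
Then g(0) = 3.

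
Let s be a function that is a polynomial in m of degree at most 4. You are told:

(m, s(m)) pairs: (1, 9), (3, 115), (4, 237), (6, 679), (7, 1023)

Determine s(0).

Write s(m) = am^4 + bm³ + cm² + dm + e; the 5 given values yield a linear system in the 5 coefficients.
Solving, the leading coefficient vanishes, and s(m) = 2m³ + 7m² - m + 1.
Then s(0) = 1.

1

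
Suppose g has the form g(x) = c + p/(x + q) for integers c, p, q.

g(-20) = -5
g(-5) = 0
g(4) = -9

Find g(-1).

-24

(g(x) − c)(x + q) = p for each data point; the three points give a linear system in c and q, then p follows.
Solving: c = -6, q = 2, p = -18, so g(x) = -6 − 18/(x + 2).
Then g(-1) = -6 − 18/1 = -24.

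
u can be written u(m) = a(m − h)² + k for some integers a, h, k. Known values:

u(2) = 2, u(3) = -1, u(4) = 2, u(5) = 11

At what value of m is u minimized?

3

First differences -3, 3, 9; second difference 6 = 2a, so a = 3.
Expanding, the m-coefficient is −2ah = -6h; matching it to the data gives h = 3, and then k = -1.
So u(m) = 3(m − 3)² − 1.
Hence h = 3.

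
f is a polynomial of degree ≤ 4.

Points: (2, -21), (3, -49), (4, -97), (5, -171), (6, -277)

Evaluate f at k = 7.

-421

Write f(k) = ak^4 + bk³ + ck² + dk + e; the 5 given values yield a linear system in the 5 coefficients.
Solving, the leading coefficient vanishes, and f(k) = -k³ - k² - 4k - 1.
Then f(7) = -421.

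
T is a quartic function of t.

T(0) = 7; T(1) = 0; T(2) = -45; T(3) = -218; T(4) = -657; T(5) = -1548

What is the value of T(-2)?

First differences: -7, -45, -173, -439, -891. Second differences: -38, -128, -266, -452. Third differences: -90, -138, -186. Fourth differences: -48, -48.
Level-4 differences are constant, so T has degree 4.
Fitting a degree-4 polynomial gives T(t) = -2t^4 - 3t³ + 4t² - 6t + 7.
Then T(-2) = 27.

27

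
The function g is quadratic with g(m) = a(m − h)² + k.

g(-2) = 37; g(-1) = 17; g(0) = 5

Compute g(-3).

First differences -20, -12; second difference 8 = 2a, so a = 4.
Expanding, the m-coefficient is −2ah = -8h; matching it to the data gives h = 1, and then k = 1.
So g(m) = 4(m − 1)² + 1.
g(-3) = 4·(-4)² + 1 = 65.

65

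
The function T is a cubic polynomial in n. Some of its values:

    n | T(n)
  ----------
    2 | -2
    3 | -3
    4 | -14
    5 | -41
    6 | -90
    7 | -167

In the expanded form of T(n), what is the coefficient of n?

-2

First differences: -1, -11, -27, -49, -77. Second differences: -10, -16, -22, -28. Third differences: -6, -6, -6.
Level-3 differences are constant, so T has degree 3.
Fitting a degree-3 polynomial gives T(n) = -n³ + 4n² - 2n - 6.
The coefficient of n is -2.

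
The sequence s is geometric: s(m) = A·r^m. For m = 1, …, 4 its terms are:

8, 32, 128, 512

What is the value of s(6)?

Consecutive ratio: 32/8 = 4, and 128/32 = 4, so r = 4.
Then A·4^1 = 8 gives A = 2, and s(m) = 2·4^m.
s(6) = 2·4^6 = 8192.

8192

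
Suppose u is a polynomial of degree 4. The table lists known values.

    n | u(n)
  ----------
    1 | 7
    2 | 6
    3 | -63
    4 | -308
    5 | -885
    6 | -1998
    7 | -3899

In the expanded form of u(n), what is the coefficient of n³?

First differences: -1, -69, -245, -577, -1113, -1901. Second differences: -68, -176, -332, -536, -788. Third differences: -108, -156, -204, -252. Fourth differences: -48, -48, -48.
Level-4 differences are constant, so u has degree 4.
Fitting a degree-4 polynomial gives u(n) = -2n^4 + 2n³ + 4n² + 3n.
The coefficient of n³ is 2.

2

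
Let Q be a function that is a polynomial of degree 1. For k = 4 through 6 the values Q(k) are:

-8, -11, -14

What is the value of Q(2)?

-2

First differences: -3, -3.
Level-1 differences are constant, so Q has degree 1.
Fitting a degree-1 polynomial gives Q(k) = -3k + 4.
Then Q(2) = -2.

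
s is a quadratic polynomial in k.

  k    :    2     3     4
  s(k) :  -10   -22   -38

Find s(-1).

Write s(k) = ak² + bk + c; the 3 given values yield a linear system in the 3 coefficients.
Solving, s(k) = -2k² - 2k + 2.
Then s(-1) = 2.

2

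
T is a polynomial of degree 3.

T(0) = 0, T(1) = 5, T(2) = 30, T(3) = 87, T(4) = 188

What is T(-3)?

Write T(n) = an³ + bn² + cn + d; the 5 given values yield a linear system in the 4 coefficients.
Solving, T(n) = 2n³ + 4n² - n.
Then T(-3) = -15.

-15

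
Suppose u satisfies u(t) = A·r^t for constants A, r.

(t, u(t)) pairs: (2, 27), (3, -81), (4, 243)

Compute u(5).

Consecutive ratio: -81/27 = -3, and 243/(-81) = -3, so r = -3.
Then A·(-3)^2 = 27 gives A = 3, and u(t) = 3·(-3)^t.
u(5) = 3·(-3)^5 = -729.

-729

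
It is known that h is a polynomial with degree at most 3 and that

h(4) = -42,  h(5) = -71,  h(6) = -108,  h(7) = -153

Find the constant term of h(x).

-6

Write h(x) = ax³ + bx² + cx + d; the 4 given values yield a linear system in the 4 coefficients.
Solving, the leading coefficient vanishes, and h(x) = -4x² + 7x - 6.
The constant term is h(0) = -6.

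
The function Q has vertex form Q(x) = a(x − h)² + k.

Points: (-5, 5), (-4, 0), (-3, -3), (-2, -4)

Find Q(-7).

21

First differences -5, -3, -1; second difference 2 = 2a, so a = 1.
Expanding, the x-coefficient is −2ah = -2h; matching it to the data gives h = -2, and then k = -4.
So Q(x) = 1(x + 2)² − 4.
Q(-7) = 1·(-5)² − 4 = 21.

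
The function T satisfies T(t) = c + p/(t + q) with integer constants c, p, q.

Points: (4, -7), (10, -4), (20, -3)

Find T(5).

-6

(T(t) − c)(t + q) = p for each data point; the three points give a linear system in c and q, then p follows.
Solving: c = -2, q = 0, p = -20, so T(t) = -2 − 20/(t + 0).
Then T(5) = -2 − 20/5 = -6.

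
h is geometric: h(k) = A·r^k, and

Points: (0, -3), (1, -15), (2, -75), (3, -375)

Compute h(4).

-1875

Consecutive ratio: -15/(-3) = 5, and -75/(-15) = 5, so r = 5.
Then A·5^0 = -3 gives A = -3, and h(k) = -3·5^k.
h(4) = -3·5^4 = -1875.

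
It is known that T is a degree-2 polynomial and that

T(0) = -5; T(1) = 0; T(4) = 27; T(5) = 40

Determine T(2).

Write T(m) = am² + bm + c; the 4 given values yield a linear system in the 3 coefficients.
Solving, T(m) = m² + 4m - 5.
Then T(2) = 7.

7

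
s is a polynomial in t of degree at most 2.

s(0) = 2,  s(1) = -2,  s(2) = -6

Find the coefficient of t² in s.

Write s(t) = at² + bt + c; the 3 given values yield a linear system in the 3 coefficients.
Solving, the leading coefficient vanishes, and s(t) = -4t + 2.
The coefficient of t² is 0.

0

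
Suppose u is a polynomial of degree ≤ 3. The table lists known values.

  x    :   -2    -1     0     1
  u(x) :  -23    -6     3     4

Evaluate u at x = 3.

-18

First differences: 17, 9, 1. Second differences: -8, -8.
Level-2 differences are constant, so u has degree 2.
Fitting a degree-2 polynomial gives u(x) = -4x² + 5x + 3.
Then u(3) = -18.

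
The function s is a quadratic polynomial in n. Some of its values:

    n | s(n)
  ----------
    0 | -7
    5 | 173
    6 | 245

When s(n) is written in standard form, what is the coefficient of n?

6

Write s(n) = an² + bn + c; the 3 given values yield a linear system in the 3 coefficients.
Solving, s(n) = 6n² + 6n - 7.
The coefficient of n is 6.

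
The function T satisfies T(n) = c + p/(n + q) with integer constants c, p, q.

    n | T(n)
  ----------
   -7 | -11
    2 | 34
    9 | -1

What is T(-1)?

(T(n) − c)(n + q) = p for each data point; the three points give a linear system in c and q, then p follows.
Solving: c = -6, q = -1, p = 40, so T(n) = -6 + 40/(n − 1).
Then T(-1) = -6 + 40/(-2) = -26.

-26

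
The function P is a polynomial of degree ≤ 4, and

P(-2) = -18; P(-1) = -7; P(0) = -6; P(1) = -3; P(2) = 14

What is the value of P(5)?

First differences: 11, 1, 3, 17. Second differences: -10, 2, 14. Third differences: 12, 12.
Level-3 differences are constant, so P has degree 3.
Fitting a degree-3 polynomial gives P(m) = 2m³ + m² - 6.
Then P(5) = 269.

269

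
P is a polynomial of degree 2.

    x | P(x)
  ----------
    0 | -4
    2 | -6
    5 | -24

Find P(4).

-16

Write P(x) = ax² + bx + c; the 3 given values yield a linear system in the 3 coefficients.
Solving, P(x) = -x² + x - 4.
Then P(4) = -16.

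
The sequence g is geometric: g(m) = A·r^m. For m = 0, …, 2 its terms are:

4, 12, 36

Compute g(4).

Consecutive ratio: 12/4 = 3, and 36/12 = 3, so r = 3.
Then A·3^0 = 4 gives A = 4, and g(m) = 4·3^m.
g(4) = 4·3^4 = 324.

324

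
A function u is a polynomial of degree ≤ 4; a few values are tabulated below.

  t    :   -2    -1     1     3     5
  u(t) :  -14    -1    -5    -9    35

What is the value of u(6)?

Write u(t) = at^4 + bt³ + ct² + dt + e; the 5 given values yield a linear system in the 5 coefficients.
Solving, the leading coefficient vanishes, and u(t) = t³ - 3t² - 3t.
Then u(6) = 90.

90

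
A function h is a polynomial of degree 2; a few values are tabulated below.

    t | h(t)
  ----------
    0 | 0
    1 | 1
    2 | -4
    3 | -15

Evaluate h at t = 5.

-55

Write h(t) = at² + bt + c; the 4 given values yield a linear system in the 3 coefficients.
Solving, h(t) = -3t² + 4t.
Then h(5) = -55.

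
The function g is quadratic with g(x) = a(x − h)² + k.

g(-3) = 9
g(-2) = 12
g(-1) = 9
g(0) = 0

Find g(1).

First differences 3, -3, -9; second difference -6 = 2a, so a = -3.
Expanding, the x-coefficient is −2ah = 6h; matching it to the data gives h = -2, and then k = 12.
So g(x) = -3(x + 2)² + 12.
g(1) = -3·3² + 12 = -15.

-15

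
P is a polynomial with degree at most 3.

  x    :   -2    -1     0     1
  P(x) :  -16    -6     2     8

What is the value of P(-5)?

First differences: 10, 8, 6. Second differences: -2, -2.
Level-2 differences are constant, so P has degree 2.
Fitting a degree-2 polynomial gives P(x) = -x² + 7x + 2.
Then P(-5) = -58.

-58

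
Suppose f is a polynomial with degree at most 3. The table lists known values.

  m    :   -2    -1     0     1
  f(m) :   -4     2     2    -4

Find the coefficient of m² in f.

First differences: 6, 0, -6. Second differences: -6, -6.
Level-2 differences are constant, so f has degree 2.
Fitting a degree-2 polynomial gives f(m) = -3m² - 3m + 2.
The coefficient of m² is -3.

-3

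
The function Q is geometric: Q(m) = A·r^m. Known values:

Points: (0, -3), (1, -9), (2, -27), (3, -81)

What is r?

3

Consecutive ratio: -9/(-3) = 3, and -27/(-9) = 3, so r = 3.
Then A·3^0 = -3 gives A = -3, and Q(m) = -3·3^m.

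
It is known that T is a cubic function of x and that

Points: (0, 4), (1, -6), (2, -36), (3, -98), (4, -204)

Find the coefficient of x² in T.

Write T(x) = ax³ + bx² + cx + d; the 5 given values yield a linear system in the 4 coefficients.
Solving, T(x) = -2x³ - 4x² - 4x + 4.
The coefficient of x² is -4.

-4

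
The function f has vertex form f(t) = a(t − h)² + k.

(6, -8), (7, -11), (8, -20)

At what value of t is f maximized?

First differences -3, -9; second difference -6 = 2a, so a = -3.
Expanding, the t-coefficient is −2ah = 6h; matching it to the data gives h = 6, and then k = -8.
So f(t) = -3(t − 6)² − 8.
Hence h = 6.

6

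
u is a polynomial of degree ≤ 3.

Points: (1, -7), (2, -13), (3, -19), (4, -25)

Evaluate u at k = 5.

Write u(k) = ak³ + bk² + ck + d; the 4 given values yield a linear system in the 4 coefficients.
Solving, the top 2 coefficients vanish, and u(k) = -6k - 1.
Then u(5) = -31.

-31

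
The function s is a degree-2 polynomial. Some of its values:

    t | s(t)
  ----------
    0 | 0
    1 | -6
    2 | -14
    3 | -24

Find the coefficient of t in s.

Write s(t) = at² + bt + c; the 4 given values yield a linear system in the 3 coefficients.
Solving, s(t) = -t² - 5t.
The coefficient of t is -5.

-5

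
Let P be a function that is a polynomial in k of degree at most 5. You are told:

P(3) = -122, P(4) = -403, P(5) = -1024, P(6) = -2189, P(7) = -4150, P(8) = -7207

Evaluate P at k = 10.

Write P(k) = ak^5 + bk^4 + ck³ + dk² + ek + p; the 6 given values yield a linear system in the 6 coefficients.
Solving, the leading coefficient vanishes, and P(k) = -2k^4 + 2k³ - 5k + 1.
Then P(10) = -18049.

-18049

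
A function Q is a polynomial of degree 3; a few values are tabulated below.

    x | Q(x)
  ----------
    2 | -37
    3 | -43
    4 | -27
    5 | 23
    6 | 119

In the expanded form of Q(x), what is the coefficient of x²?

First differences: -6, 16, 50, 96. Second differences: 22, 34, 46. Third differences: 12, 12.
Level-3 differences are constant, so Q has degree 3.
Fitting a degree-3 polynomial gives Q(x) = 2x³ - 7x² - 9x - 7.
The coefficient of x² is -7.

-7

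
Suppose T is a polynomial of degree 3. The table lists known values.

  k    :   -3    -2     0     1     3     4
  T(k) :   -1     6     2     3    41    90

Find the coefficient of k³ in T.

1

Write T(k) = ak³ + bk² + ck + d; the 6 given values yield a linear system in the 4 coefficients.
Solving, T(k) = k³ + 2k² - 2k + 2.
The coefficient of k³ is 1.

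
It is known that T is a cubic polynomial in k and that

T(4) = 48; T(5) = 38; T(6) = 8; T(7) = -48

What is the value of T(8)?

-136

Write T(k) = ak³ + bk² + ck + d; the 4 given values yield a linear system in the 4 coefficients.
Solving, T(k) = -k³ + 5k² + 6k + 8.
Then T(8) = -136.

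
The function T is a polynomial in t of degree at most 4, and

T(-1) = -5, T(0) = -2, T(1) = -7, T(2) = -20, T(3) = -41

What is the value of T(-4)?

-62

First differences: 3, -5, -13, -21. Second differences: -8, -8, -8.
Level-2 differences are constant, so T has degree 2.
Fitting a degree-2 polynomial gives T(t) = -4t² - t - 2.
Then T(-4) = -62.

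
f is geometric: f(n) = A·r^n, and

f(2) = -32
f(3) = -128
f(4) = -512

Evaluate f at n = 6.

Consecutive ratio: -128/(-32) = 4, and -512/(-128) = 4, so r = 4.
Then A·4^2 = -32 gives A = -2, and f(n) = -2·4^n.
f(6) = -2·4^6 = -8192.

-8192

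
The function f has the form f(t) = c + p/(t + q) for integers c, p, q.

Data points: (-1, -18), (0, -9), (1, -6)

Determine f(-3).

(f(t) − c)(t + q) = p for each data point; the three points give a linear system in c and q, then p follows.
Solving: c = 0, q = 2, p = -18, so f(t) = -18/(t + 2).
Then f(-3) = 0 − 18/(-1) = 18.

18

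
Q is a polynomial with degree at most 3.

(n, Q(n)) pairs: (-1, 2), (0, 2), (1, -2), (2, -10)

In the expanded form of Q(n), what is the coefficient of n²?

Write Q(n) = an³ + bn² + cn + d; the 4 given values yield a linear system in the 4 coefficients.
Solving, the leading coefficient vanishes, and Q(n) = -2n² - 2n + 2.
The coefficient of n² is -2.

-2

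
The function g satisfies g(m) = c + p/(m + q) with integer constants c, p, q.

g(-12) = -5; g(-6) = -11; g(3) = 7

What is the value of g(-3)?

(g(m) − c)(m + q) = p for each data point; the three points give a linear system in c and q, then p follows.
Solving: c = -1, q = 2, p = 40, so g(m) = -1 + 40/(m + 2).
Then g(-3) = -1 + 40/(-1) = -41.

-41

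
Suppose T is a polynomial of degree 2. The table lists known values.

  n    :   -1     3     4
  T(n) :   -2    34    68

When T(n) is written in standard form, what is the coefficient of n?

Write T(n) = an² + bn + c; the 3 given values yield a linear system in the 3 coefficients.
Solving, T(n) = 5n² - n - 8.
The coefficient of n is -1.

-1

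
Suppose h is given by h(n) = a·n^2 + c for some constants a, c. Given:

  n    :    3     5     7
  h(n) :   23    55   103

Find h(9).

167

From h(3) = 23 and h(5) = 55: 9a + c = 23 and 25a + c = 55.
Subtracting: 16a = 32, so a = 2; then c = 23 − 2·9 = 5.
So h(n) = 2n² + 5, and h(9) = 167.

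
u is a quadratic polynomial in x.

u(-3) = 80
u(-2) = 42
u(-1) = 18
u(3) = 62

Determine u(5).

168

Write u(x) = ax² + bx + c; the 4 given values yield a linear system in the 3 coefficients.
Solving, u(x) = 7x² - 3x + 8.
Then u(5) = 168.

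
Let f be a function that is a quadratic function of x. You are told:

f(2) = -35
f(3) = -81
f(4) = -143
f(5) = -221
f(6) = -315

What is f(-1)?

Write f(x) = ax² + bx + c; the 5 given values yield a linear system in the 3 coefficients.
Solving, f(x) = -8x² - 6x + 9.
Then f(-1) = 7.

7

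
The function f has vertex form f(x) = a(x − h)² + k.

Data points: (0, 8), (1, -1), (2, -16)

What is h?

-1

First differences -9, -15; second difference -6 = 2a, so a = -3.
Expanding, the x-coefficient is −2ah = 6h; matching it to the data gives h = -1, and then k = 11.
So f(x) = -3(x + 1)² + 11.
Hence h = -1.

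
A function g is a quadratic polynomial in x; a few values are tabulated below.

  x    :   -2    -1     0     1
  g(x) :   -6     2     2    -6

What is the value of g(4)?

First differences: 8, 0, -8. Second differences: -8, -8.
Level-2 differences are constant, so g has degree 2.
Fitting a degree-2 polynomial gives g(x) = -4x² - 4x + 2.
Then g(4) = -78.

-78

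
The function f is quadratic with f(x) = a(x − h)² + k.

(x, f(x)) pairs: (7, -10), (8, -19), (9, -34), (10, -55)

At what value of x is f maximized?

6

First differences -9, -15, -21; second difference -6 = 2a, so a = -3.
Expanding, the x-coefficient is −2ah = 6h; matching it to the data gives h = 6, and then k = -7.
So f(x) = -3(x − 6)² − 7.
Hence h = 6.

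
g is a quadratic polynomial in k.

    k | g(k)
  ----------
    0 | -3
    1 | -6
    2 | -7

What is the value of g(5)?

Write g(k) = ak² + bk + c; the 3 given values yield a linear system in the 3 coefficients.
Solving, g(k) = k² - 4k - 3.
Then g(5) = 2.

2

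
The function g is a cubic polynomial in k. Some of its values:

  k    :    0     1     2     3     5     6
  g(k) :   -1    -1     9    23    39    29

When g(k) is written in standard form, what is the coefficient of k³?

-1

Write g(k) = ak³ + bk² + ck + d; the 6 given values yield a linear system in the 4 coefficients.
Solving, g(k) = -k³ + 8k² - 7k - 1.
The coefficient of k³ is -1.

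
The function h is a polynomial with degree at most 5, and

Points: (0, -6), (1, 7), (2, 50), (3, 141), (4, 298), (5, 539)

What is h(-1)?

First differences: 13, 43, 91, 157, 241. Second differences: 30, 48, 66, 84. Third differences: 18, 18, 18.
Level-3 differences are constant, so h has degree 3.
Fitting a degree-3 polynomial gives h(k) = 3k³ + 6k² + 4k - 6.
Then h(-1) = -7.

-7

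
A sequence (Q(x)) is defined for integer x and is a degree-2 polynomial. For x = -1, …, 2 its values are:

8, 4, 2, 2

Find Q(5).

Write Q(x) = ax² + bx + c; the 4 given values yield a linear system in the 3 coefficients.
Solving, Q(x) = x² - 3x + 4.
Then Q(5) = 14.

14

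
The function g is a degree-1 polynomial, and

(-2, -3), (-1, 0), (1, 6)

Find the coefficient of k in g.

3

Write g(k) = ak + b; the 3 given values yield a linear system in the 2 coefficients.
Solving, g(k) = 3k + 3.
The coefficient of k is 3.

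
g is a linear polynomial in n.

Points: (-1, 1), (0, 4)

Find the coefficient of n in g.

3

Write g(n) = an + b; the 2 given values yield a linear system in the 2 coefficients.
Solving, g(n) = 3n + 4.
The coefficient of n is 3.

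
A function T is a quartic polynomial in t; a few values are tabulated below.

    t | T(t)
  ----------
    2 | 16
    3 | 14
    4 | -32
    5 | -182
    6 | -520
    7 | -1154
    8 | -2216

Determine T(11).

-9650

Write T(t) = at^4 + bt³ + ct² + dt + e; the 7 given values yield a linear system in the 5 coefficients.
Solving, T(t) = -t^4 + 4t³ - 3t² + 2t + 8.
Then T(11) = -9650.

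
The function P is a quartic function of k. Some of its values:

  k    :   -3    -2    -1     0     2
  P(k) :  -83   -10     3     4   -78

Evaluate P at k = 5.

-1851

Write P(k) = ak^4 + bk³ + ck² + dk + e; the 5 given values yield a linear system in the 5 coefficients.
Solving, P(k) = -2k^4 - 4k³ - 4k² - k + 4.
Then P(5) = -1851.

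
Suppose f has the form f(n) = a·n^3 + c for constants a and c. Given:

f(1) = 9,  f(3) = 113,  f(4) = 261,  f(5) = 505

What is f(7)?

1377

From f(1) = 9 and f(3) = 113: 1a + c = 9 and 27a + c = 113.
Subtracting: 26a = 104, so a = 4; then c = 9 − 4·1 = 5.
So f(n) = 4n³ + 5, and f(7) = 1377.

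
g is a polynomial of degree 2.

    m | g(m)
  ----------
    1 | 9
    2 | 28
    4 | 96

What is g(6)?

204

Write g(m) = am² + bm + c; the 3 given values yield a linear system in the 3 coefficients.
Solving, g(m) = 5m² + 4m.
Then g(6) = 204.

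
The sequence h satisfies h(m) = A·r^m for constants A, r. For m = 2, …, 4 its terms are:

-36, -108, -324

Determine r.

3

Consecutive ratio: -108/(-36) = 3, and -324/(-108) = 3, so r = 3.
Then A·3^2 = -36 gives A = -4, and h(m) = -4·3^m.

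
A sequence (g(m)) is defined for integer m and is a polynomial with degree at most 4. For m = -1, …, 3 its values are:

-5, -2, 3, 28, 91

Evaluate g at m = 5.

First differences: 3, 5, 25, 63. Second differences: 2, 20, 38. Third differences: 18, 18.
Level-3 differences are constant, so g has degree 3.
Fitting a degree-3 polynomial gives g(m) = 3m³ + m² + m - 2.
Then g(5) = 403.

403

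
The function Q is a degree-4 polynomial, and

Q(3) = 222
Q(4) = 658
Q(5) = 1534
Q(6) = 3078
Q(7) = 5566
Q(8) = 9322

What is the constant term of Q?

-6

Write Q(x) = ax^4 + bx³ + cx² + dx + e; the 6 given values yield a linear system in the 5 coefficients.
Solving, Q(x) = 2x^4 + 2x³ + 2x² - 2x - 6.
The constant term is Q(0) = -6.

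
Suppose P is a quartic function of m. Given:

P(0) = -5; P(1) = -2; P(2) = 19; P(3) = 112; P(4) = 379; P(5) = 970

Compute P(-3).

First differences: 3, 21, 93, 267, 591. Second differences: 18, 72, 174, 324. Third differences: 54, 102, 150. Fourth differences: 48, 48.
Level-4 differences are constant, so P has degree 4.
Fitting a degree-4 polynomial gives P(m) = 2m^4 - 3m³ + 4m² - 5.
Then P(-3) = 274.

274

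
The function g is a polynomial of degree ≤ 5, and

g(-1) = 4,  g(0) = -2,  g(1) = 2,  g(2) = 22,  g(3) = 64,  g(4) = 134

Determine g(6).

First differences: -6, 4, 20, 42, 70. Second differences: 10, 16, 22, 28. Third differences: 6, 6, 6.
Level-3 differences are constant, so g has degree 3.
Fitting a degree-3 polynomial gives g(k) = k³ + 5k² - 2k - 2.
Then g(6) = 382.

382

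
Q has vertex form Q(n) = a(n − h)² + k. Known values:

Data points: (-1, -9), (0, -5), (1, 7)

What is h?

-1

First differences 4, 12; second difference 8 = 2a, so a = 4.
Expanding, the n-coefficient is −2ah = -8h; matching it to the data gives h = -1, and then k = -9.
So Q(n) = 4(n + 1)² − 9.
Hence h = -1.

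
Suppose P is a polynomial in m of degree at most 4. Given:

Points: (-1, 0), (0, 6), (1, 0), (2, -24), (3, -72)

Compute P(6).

-420

Write P(m) = am^4 + bm³ + cm² + dm + e; the 5 given values yield a linear system in the 5 coefficients.
Solving, the leading coefficient vanishes, and P(m) = -m³ - 6m² + m + 6.
Then P(6) = -420.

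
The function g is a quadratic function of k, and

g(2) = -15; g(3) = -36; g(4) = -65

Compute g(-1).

0

Write g(k) = ak² + bk + c; the 3 given values yield a linear system in the 3 coefficients.
Solving, g(k) = -4k² - k + 3.
Then g(-1) = 0.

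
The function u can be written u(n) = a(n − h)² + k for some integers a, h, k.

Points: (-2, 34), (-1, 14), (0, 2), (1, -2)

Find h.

1

First differences -20, -12, -4; second difference 8 = 2a, so a = 4.
Expanding, the n-coefficient is −2ah = -8h; matching it to the data gives h = 1, and then k = -2.
So u(n) = 4(n − 1)² − 2.
Hence h = 1.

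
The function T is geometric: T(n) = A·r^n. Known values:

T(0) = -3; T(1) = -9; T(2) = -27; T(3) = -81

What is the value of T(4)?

-243

Consecutive ratio: -9/(-3) = 3, and -27/(-9) = 3, so r = 3.
Then A·3^0 = -3 gives A = -3, and T(n) = -3·3^n.
T(4) = -3·3^4 = -243.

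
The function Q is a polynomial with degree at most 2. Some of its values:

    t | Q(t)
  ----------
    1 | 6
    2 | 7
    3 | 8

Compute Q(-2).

3

First differences: 1, 1.
Level-1 differences are constant, so Q has degree 1.
Fitting a degree-1 polynomial gives Q(t) = t + 5.
Then Q(-2) = 3.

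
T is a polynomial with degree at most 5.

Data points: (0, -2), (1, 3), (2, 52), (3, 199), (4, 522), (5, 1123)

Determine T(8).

5974

First differences: 5, 49, 147, 323, 601. Second differences: 44, 98, 176, 278. Third differences: 54, 78, 102. Fourth differences: 24, 24.
Level-4 differences are constant, so T has degree 4.
Fitting a degree-4 polynomial gives T(m) = m^4 + 3m³ + 6m² - 5m - 2.
Then T(8) = 5974.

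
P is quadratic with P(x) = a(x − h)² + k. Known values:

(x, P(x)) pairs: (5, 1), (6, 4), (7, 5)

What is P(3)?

-11

First differences 3, 1; second difference -2 = 2a, so a = -1.
Expanding, the x-coefficient is −2ah = 2h; matching it to the data gives h = 7, and then k = 5.
So P(x) = -1(x − 7)² + 5.
P(3) = -1·(-4)² + 5 = -11.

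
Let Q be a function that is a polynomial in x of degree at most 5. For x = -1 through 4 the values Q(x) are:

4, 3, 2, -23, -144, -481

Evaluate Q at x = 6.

-2523

First differences: -1, -1, -25, -121, -337. Second differences: 0, -24, -96, -216. Third differences: -24, -72, -120. Fourth differences: -48, -48.
Level-4 differences are constant, so Q has degree 4.
Fitting a degree-4 polynomial gives Q(x) = -2x^4 + 2x² - x + 3.
Then Q(6) = -2523.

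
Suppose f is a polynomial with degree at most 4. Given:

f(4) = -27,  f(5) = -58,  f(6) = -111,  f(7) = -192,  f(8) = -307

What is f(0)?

First differences: -31, -53, -81, -115. Second differences: -22, -28, -34. Third differences: -6, -6.
Level-3 differences are constant, so f has degree 3.
Fitting a degree-3 polynomial gives f(x) = -x³ + 4x² - 6x - 3.
The constant term is f(0) = -3.

-3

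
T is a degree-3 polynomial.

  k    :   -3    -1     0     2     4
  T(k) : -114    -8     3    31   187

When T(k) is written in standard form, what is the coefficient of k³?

Write T(k) = ak³ + bk² + ck + d; the 5 given values yield a linear system in the 4 coefficients.
Solving, T(k) = 3k³ - 2k² + 6k + 3.
The coefficient of k³ is 3.

3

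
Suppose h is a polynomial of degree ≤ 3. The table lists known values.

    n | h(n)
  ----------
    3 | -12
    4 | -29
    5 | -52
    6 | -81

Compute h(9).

-204

First differences: -17, -23, -29. Second differences: -6, -6.
Level-2 differences are constant, so h has degree 2.
Fitting a degree-2 polynomial gives h(n) = -3n² + 4n + 3.
Then h(9) = -204.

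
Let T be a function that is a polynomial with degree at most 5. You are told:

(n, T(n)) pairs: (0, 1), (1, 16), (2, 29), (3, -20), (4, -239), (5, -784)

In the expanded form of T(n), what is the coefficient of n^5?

First differences: 15, 13, -49, -219, -545. Second differences: -2, -62, -170, -326. Third differences: -60, -108, -156. Fourth differences: -48, -48.
Level-4 differences are constant, so T has degree 4.
Fitting a degree-4 polynomial gives T(n) = -2n^4 + 2n³ + 7n² + 8n + 1.
The coefficient of n^5 is 0.

0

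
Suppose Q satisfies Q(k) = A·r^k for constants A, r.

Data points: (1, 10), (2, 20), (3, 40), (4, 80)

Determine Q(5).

Consecutive ratio: 20/10 = 2, and 40/20 = 2, so r = 2.
Then A·2^1 = 10 gives A = 5, and Q(k) = 5·2^k.
Q(5) = 5·2^5 = 160.

160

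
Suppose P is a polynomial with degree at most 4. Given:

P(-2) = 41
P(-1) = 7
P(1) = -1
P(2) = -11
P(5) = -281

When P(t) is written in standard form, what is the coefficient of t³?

-3

Write P(t) = at^4 + bt³ + ct² + dt + e; the 5 given values yield a linear system in the 5 coefficients.
Solving, the leading coefficient vanishes, and P(t) = -3t³ + 4t² - t - 1.
The coefficient of t³ is -3.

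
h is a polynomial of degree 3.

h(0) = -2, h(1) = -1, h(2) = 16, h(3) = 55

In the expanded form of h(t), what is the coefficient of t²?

Write h(t) = at³ + bt² + ct + d; the 4 given values yield a linear system in the 4 coefficients.
Solving, h(t) = t³ + 5t² - 5t - 2.
The coefficient of t² is 5.

5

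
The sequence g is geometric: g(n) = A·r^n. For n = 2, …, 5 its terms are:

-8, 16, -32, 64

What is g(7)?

Consecutive ratio: 16/(-8) = -2, and -32/16 = -2, so r = -2.
Then A·(-2)^2 = -8 gives A = -2, and g(n) = -2·(-2)^n.
g(7) = -2·(-2)^7 = 256.

256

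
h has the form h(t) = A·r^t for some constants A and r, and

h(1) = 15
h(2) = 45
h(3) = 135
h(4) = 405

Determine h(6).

3645

Consecutive ratio: 45/15 = 3, and 135/45 = 3, so r = 3.
Then A·3^1 = 15 gives A = 5, and h(t) = 5·3^t.
h(6) = 5·3^6 = 3645.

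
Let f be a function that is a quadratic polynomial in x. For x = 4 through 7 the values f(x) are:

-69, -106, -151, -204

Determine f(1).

-6

Write f(x) = ax² + bx + c; the 4 given values yield a linear system in the 3 coefficients.
Solving, f(x) = -4x² - x - 1.
Then f(1) = -6.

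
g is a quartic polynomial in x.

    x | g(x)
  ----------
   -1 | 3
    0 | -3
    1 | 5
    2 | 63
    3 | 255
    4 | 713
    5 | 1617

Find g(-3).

153

Write g(x) = ax^4 + bx³ + cx² + dx + e; the 7 given values yield a linear system in the 5 coefficients.
Solving, g(x) = 2x^4 + 2x³ + 5x² - x - 3.
Then g(-3) = 153.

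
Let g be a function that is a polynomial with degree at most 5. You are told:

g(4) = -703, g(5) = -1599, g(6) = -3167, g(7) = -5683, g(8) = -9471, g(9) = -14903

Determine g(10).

First differences: -896, -1568, -2516, -3788, -5432. Second differences: -672, -948, -1272, -1644. Third differences: -276, -324, -372. Fourth differences: -48, -48.
Level-4 differences are constant, so g has degree 4.
Fitting a degree-4 polynomial gives g(k) = -2k^4 - 2k³ - 4k² + 1.
Then g(10) = -22399.

-22399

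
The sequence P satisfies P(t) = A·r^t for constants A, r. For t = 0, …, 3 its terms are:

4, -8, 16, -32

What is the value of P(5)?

-128

Consecutive ratio: -8/4 = -2, and 16/(-8) = -2, so r = -2.
Then A·(-2)^0 = 4 gives A = 4, and P(t) = 4·(-2)^t.
P(5) = 4·(-2)^5 = -128.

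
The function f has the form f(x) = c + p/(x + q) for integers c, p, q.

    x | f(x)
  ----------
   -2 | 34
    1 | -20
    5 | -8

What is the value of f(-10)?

(f(x) − c)(x + q) = p for each data point; the three points give a linear system in c and q, then p follows.
Solving: c = -2, q = 1, p = -36, so f(x) = -2 − 36/(x + 1).
Then f(-10) = -2 − 36/(-9) = 2.

2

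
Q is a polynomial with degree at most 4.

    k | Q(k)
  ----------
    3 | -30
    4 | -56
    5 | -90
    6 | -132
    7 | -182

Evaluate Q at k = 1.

First differences: -26, -34, -42, -50. Second differences: -8, -8, -8.
Level-2 differences are constant, so Q has degree 2.
Fitting a degree-2 polynomial gives Q(k) = -4k² + 2k.
Then Q(1) = -2.

-2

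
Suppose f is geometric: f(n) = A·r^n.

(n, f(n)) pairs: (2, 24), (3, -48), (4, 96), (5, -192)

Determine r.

-2

Consecutive ratio: -48/24 = -2, and 96/(-48) = -2, so r = -2.
Then A·(-2)^2 = 24 gives A = 6, and f(n) = 6·(-2)^n.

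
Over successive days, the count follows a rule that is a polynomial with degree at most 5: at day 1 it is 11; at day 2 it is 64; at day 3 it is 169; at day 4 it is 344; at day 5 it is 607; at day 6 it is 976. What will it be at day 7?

1469

Write the value at x as Q(x).
First differences: 53, 105, 175, 263, 369. Second differences: 52, 70, 88, 106. Third differences: 18, 18, 18.
Level-3 differences are constant, so Q has degree 3.
Extending the table by one column gives the next first difference 493, so Q(7) = 976 + 493 = 1469.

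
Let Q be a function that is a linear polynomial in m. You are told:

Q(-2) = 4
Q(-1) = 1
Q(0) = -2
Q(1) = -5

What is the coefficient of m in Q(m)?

-3

First differences: -3, -3, -3.
Level-1 differences are constant, so Q has degree 1.
Fitting a degree-1 polynomial gives Q(m) = -3m - 2.
The coefficient of m is -3.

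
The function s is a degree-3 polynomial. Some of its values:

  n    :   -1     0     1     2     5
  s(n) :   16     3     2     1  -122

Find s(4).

Write s(n) = an³ + bn² + cn + d; the 5 given values yield a linear system in the 4 coefficients.
Solving, s(n) = -2n³ + 6n² - 5n + 3.
Then s(4) = -49.

-49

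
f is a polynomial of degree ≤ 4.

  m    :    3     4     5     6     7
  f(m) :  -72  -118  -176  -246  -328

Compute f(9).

-528

First differences: -46, -58, -70, -82. Second differences: -12, -12, -12.
Level-2 differences are constant, so f has degree 2.
Fitting a degree-2 polynomial gives f(m) = -6m² - 4m - 6.
Then f(9) = -528.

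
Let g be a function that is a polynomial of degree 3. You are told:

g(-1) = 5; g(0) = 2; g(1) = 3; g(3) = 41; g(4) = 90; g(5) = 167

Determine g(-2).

6

Write g(t) = at³ + bt² + ct + d; the 6 given values yield a linear system in the 4 coefficients.
Solving, g(t) = t³ + 2t² - 2t + 2.
Then g(-2) = 6.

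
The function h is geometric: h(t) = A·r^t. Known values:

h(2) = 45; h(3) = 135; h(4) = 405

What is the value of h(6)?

3645

Consecutive ratio: 135/45 = 3, and 405/135 = 3, so r = 3.
Then A·3^2 = 45 gives A = 5, and h(t) = 5·3^t.
h(6) = 5·3^6 = 3645.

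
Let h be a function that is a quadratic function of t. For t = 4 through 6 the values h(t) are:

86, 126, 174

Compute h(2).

30

Write h(t) = at² + bt + c; the 3 given values yield a linear system in the 3 coefficients.
Solving, h(t) = 4t² + 4t + 6.
Then h(2) = 30.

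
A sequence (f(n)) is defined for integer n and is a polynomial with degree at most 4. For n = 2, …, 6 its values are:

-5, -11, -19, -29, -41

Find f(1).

-1

Write f(n) = an^4 + bn³ + cn² + dn + e; the 5 given values yield a linear system in the 5 coefficients.
Solving, the top 2 coefficients vanish, and f(n) = -n² - n + 1.
Then f(1) = -1.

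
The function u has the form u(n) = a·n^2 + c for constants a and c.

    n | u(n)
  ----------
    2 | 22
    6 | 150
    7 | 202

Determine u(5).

From u(2) = 22 and u(6) = 150: 4a + c = 22 and 36a + c = 150.
Subtracting: 32a = 128, so a = 4; then c = 22 − 4·4 = 6.
So u(n) = 4n² + 6, and u(5) = 106.

106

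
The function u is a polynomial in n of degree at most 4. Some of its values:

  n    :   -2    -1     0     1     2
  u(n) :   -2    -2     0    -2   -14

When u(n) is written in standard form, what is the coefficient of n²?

First differences: 0, 2, -2, -12. Second differences: 2, -4, -10. Third differences: -6, -6.
Level-3 differences are constant, so u has degree 3.
Fitting a degree-3 polynomial gives u(n) = -n³ - 2n² + n.
The coefficient of n² is -2.

-2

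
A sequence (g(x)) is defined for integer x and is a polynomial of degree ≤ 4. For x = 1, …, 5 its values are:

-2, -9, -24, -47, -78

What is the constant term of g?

First differences: -7, -15, -23, -31. Second differences: -8, -8, -8.
Level-2 differences are constant, so g has degree 2.
Fitting a degree-2 polynomial gives g(x) = -4x² + 5x - 3.
The constant term is g(0) = -3.

-3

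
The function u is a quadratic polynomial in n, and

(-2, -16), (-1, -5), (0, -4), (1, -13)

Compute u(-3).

First differences: 11, 1, -9. Second differences: -10, -10.
Level-2 differences are constant, so u has degree 2.
Fitting a degree-2 polynomial gives u(n) = -5n² - 4n - 4.
Then u(-3) = -37.

-37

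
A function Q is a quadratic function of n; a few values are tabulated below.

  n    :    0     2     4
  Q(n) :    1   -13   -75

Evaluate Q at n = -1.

Write Q(n) = an² + bn + c; the 3 given values yield a linear system in the 3 coefficients.
Solving, Q(n) = -6n² + 5n + 1.
Then Q(-1) = -10.

-10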